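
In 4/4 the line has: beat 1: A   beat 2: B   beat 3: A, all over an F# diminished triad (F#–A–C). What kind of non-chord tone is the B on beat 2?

The harmony at that moment is F# diminished triad (F#, A, C); B is not a chord tone.
It is approached by step up from A and left by step down to A.
Step away and step back to the same note — a neighbor tone (upper neighbor).

Upper neighbor tone.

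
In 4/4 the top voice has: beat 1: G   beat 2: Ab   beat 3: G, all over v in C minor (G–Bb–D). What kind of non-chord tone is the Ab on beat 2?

Upper neighbor tone.

The harmony at that moment is G minor triad (G, Bb, D); Ab is not a chord tone.
It is approached by step up from G and left by step down to G.
Step away and step back to the same note — a neighbor tone (upper neighbor).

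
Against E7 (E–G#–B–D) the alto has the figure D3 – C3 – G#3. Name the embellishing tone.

The harmony at that moment is E dominant seventh chord (E, G#, B, D); C3 is not a chord tone.
It is approached by step down from D3 and left by leap up to G#3.
Step in, leap out — an escape tone.

C3 is an escape tone.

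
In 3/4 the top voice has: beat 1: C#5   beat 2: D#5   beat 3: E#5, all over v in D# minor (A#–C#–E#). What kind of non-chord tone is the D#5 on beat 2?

The harmony at that moment is A# minor triad (A#, C#, E#); D#5 is not a chord tone.
It is approached by step up from C#5 and left by step up to E#5.
Step in, step out in the same direction — a passing tone.

Passing tone.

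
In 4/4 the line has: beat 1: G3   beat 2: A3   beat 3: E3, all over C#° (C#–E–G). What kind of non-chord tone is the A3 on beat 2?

The harmony at that moment is C# diminished triad (C#, E, G); A3 is not a chord tone.
It is approached by step up from G3 and left by leap down to E3.
Step in, leap out, on a weak beat — an escape tone.

Escape tone.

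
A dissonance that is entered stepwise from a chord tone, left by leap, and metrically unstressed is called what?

Approach: by step. Departure: by leap. Metric position: weak.
Step in, leap out, from a weak position — an escape tone (échappée). (It is the mirror image of the appoggiatura, which leaps in and steps out on a strong beat.)

Escape tone.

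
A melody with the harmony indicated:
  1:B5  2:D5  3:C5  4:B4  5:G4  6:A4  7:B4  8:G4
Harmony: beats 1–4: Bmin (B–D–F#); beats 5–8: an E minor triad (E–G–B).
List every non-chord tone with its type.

The harmony at that moment is B minor triad (B, D, F#); C5 is not a chord tone.
It is approached by step down from D5 and left by step down to B4.
Step in, step out in the same direction — a passing tone.
The harmony at that moment is E minor triad (E, G, B); A4 is not a chord tone.
It is approached by step up from G4 and left by step up to B4.
Step in, step out in the same direction — a passing tone.

C5 (beat 3) — passing tone; A4 (beat 6) — passing tone.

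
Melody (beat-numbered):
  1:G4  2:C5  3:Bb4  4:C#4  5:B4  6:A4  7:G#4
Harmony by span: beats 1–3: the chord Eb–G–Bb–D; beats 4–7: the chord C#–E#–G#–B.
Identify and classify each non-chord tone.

The harmony at that moment is Eb major seventh chord (Eb, G, Bb, D); C5 is not a chord tone.
It is approached by leap up from G4 and left by step down to Bb4.
Leap in, step out — an appoggiatura.
The harmony at that moment is C# dominant seventh chord (C#, E#, G#, B); A4 is not a chord tone.
It is approached by step down from B4 and left by step down to G#4.
Step in, step out in the same direction — a passing tone.

C5 (beat 2) — appoggiatura; A4 (beat 6) — passing tone.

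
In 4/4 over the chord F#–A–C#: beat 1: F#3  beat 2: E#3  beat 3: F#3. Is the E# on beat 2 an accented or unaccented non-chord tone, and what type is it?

Unaccented neighbor tone.

The harmony at that moment is F# minor triad (F#, A, C#); E#3 is not a chord tone.
It is approached by step down from F#3 and left by step up to F#3.
Step away and step back to the same note — a neighbor tone (lower neighbor).
It falls on a weak beat, so it is unaccented.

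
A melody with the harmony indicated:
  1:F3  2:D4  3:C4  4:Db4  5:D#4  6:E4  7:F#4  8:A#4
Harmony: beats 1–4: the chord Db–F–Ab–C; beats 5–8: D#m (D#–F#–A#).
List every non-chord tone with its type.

D4 (beat 2) — appoggiatura; E4 (beat 6) — passing tone.

The harmony at that moment is Db major seventh chord (Db, F, Ab, C); D4 is not a chord tone.
It is approached by leap up from F3 and left by step down to C4.
Leap in, step out — an appoggiatura.
The harmony at that moment is D# minor triad (D#, F#, A#); E4 is not a chord tone.
It is approached by step up from D#4 and left by step up to F#4.
Step in, step out in the same direction — a passing tone.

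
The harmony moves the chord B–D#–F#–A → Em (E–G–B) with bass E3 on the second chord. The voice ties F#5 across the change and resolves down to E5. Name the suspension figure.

9–8 suspension.

At the second chord the bass is E3. The suspended F#5 lies a ninth above the bass; after resolving down by step to E5, the interval above the bass becomes an octave.
Suspension figures are named by those two intervals: 9–8.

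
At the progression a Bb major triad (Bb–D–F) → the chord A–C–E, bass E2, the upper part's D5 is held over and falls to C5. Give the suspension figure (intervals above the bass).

7–6 suspension.

At the second chord the bass is E2. The suspended D5 lies a seventh above the bass; after resolving down by step to C5, the interval above the bass becomes a sixth.
Suspension figures are named by those two intervals: 7–6.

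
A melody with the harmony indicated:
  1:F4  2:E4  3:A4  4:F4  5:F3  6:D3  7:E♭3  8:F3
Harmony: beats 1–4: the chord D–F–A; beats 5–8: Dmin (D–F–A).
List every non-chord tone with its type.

The harmony at that moment is D minor triad (D, F, A); E4 is not a chord tone.
It is approached by step down from F4 and left by leap up to A4.
Step in, leap out — an escape tone.
The harmony at that moment is D minor triad (D, F, A); E♭3 is not a chord tone.
It is approached by step up from D3 and left by step up to F3.
Step in, step out in the same direction — a passing tone.

E4 (beat 2) — escape tone; E♭3 (beat 7) — passing tone.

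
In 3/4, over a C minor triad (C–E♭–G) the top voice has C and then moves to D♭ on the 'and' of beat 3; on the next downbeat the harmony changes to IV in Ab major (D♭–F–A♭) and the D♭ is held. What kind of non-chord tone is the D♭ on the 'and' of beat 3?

The harmony at that moment is C minor triad (C, E♭, G); D♭ is not a chord tone.
It is approached by step up from C and then sustained as the same pitch into the next harmony.
Arriving early and becoming a chord tone when the harmony changes — an anticipation.

Anticipation.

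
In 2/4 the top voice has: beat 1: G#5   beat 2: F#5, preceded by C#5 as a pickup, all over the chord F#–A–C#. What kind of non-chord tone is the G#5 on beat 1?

Appoggiatura.

The harmony at that moment is F# minor triad (F#, A, C#); G#5 is not a chord tone.
It is approached by leap up from C#5 and left by step down to F#5.
Leap in, step out, metrically accented — an appoggiatura.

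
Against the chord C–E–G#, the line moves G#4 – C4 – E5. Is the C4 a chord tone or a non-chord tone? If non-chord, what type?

Chord tone (the root of C augmented triad).

C augmented triad contains C, E, G#; C is the root, so it is a chord tone.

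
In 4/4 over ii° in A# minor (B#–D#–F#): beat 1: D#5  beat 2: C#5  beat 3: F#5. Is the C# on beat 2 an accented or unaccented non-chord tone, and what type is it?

The harmony at that moment is B# diminished triad (B#, D#, F#); C#5 is not a chord tone.
It is approached by step down from D#5 and left by leap up to F#5.
Step in, leap out — an escape tone.
It falls on a weak beat, so it is unaccented.

Unaccented escape tone.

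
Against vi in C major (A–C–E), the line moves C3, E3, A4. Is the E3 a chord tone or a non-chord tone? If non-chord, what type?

Chord tone (the fifth of A minor triad).

A minor triad contains A, C, E; E is the fifth, so it is a chord tone.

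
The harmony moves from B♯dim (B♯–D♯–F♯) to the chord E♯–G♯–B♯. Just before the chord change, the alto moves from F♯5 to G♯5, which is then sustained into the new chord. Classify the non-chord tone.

G♯5 is an anticipation.

The harmony at that moment is B♯ diminished triad (B♯, D♯, F♯); G♯5 is not a chord tone.
It is approached by step up from F♯5 and then sustained as the same pitch into the next harmony.
Arriving early and becoming a chord tone when the harmony changes — an anticipation.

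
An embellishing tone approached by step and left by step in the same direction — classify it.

Approach: by step. Departure: by step, continuing in the same direction.
Stepwise on both sides with no change of direction means the note fills in the space between two different chord tones — a passing tone. (Had it turned back to its starting note it would be a neighbor tone instead.)

Passing tone.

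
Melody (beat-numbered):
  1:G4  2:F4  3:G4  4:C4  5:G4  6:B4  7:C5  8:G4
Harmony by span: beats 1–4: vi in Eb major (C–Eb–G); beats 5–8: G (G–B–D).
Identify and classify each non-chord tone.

The harmony at that moment is C minor triad (C, Eb, G); F4 is not a chord tone.
It is approached by step down from G4 and left by step up to G4.
Step away and step back to the same note — a neighbor tone (lower neighbor).
The harmony at that moment is G major triad (G, B, D); C5 is not a chord tone.
It is approached by step up from B4 and left by leap down to G4.
Step in, leap out — an escape tone.

F4 (beat 2) — neighbor tone; C5 (beat 7) — escape tone.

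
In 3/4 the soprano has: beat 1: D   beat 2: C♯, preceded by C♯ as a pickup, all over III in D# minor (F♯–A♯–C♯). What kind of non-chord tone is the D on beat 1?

Upper neighbor tone.

The harmony at that moment is F♯ major triad (F♯, A♯, C♯); D is not a chord tone.
It is approached by step up from C♯ and left by step down to C♯.
Step away and step back to the same note — a neighbor tone (upper neighbor).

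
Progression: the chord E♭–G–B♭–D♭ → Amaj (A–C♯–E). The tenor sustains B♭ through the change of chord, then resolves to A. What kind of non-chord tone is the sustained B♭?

The harmony at that moment is A major triad (A, C♯, E); B♭ is not a chord tone.
It is held over (the same pitch as the preceding B♭) and left by step down to A.
Held over from the previous chord and resolving down by step — a suspension.

B♭ is a suspension.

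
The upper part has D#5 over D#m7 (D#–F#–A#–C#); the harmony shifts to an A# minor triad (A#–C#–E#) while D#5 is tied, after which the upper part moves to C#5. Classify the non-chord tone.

The harmony at that moment is A# minor triad (A#, C#, E#); D#5 is not a chord tone.
It is held over (the same pitch as the preceding D#5) and left by step down to C#5.
Held over from the previous chord and resolving down by step — a suspension.

D#5 is a suspension.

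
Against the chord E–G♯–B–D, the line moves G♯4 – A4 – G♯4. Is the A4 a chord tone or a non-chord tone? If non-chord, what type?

Non-chord tone — a neighbor tone.

The harmony at that moment is E dominant seventh chord (E, G♯, B, D); A4 is not a chord tone.
It is approached by step up from G♯4 and left by step down to G♯4.
Step away and step back to the same note — a neighbor tone (upper neighbor).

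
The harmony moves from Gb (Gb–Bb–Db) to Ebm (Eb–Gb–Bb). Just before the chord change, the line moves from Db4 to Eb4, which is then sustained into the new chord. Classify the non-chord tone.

The harmony at that moment is Gb major triad (Gb, Bb, Db); Eb4 is not a chord tone.
It is approached by step up from Db4 and then sustained as the same pitch into the next harmony.
Arriving early and becoming a chord tone when the harmony changes — an anticipation.

Eb4 is an anticipation.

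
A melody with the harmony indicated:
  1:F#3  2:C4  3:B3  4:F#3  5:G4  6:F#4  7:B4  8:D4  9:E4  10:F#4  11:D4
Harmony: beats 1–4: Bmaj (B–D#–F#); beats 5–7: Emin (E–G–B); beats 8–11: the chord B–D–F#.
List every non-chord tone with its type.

The harmony at that moment is B major triad (B, D#, F#); C4 is not a chord tone.
It is approached by leap up from F#3 and left by step down to B3.
Leap in, step out — an appoggiatura.
The harmony at that moment is E minor triad (E, G, B); F#4 is not a chord tone.
It is approached by step down from G4 and left by leap up to B4.
Step in, leap out — an escape tone.
The harmony at that moment is B minor triad (B, D, F#); E4 is not a chord tone.
It is approached by step up from D4 and left by step up to F#4.
Step in, step out in the same direction — a passing tone.

C4 (beat 2) — appoggiatura; F#4 (beat 6) — escape tone; E4 (beat 9) — passing tone.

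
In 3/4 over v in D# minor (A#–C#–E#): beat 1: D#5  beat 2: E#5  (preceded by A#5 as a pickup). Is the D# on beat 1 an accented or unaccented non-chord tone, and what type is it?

The harmony at that moment is A# minor triad (A#, C#, E#); D#5 is not a chord tone.
It is approached by leap down from A#5 and left by step up to E#5.
Leap in, step out — an appoggiatura.
It falls on the downbeat, so it is accented.

Accented appoggiatura.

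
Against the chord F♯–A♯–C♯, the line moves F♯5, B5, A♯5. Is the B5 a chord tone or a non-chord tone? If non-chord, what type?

The harmony at that moment is F♯ major triad (F♯, A♯, C♯); B5 is not a chord tone.
It is approached by leap up from F♯5 and left by step down to A♯5.
Leap in, step out — an appoggiatura.

Non-chord tone — an appoggiatura.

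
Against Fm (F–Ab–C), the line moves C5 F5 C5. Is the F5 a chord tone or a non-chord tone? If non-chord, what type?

F minor triad contains F, Ab, C; F is the root, so it is a chord tone.

Chord tone (the root of F minor triad).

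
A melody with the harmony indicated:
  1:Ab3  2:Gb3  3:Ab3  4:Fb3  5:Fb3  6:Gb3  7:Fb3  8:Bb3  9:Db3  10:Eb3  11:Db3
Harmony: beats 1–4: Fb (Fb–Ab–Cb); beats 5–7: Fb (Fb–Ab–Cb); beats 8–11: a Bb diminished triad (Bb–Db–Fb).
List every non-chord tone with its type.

Gb3 (beat 2) — neighbor tone; Gb3 (beat 6) — neighbor tone; Eb3 (beat 10) — neighbor tone.

The harmony at that moment is Fb major triad (Fb, Ab, Cb); Gb3 is not a chord tone.
It is approached by step down from Ab3 and left by step up to Ab3.
Step away and step back to the same note — a neighbor tone (lower neighbor).
The harmony at that moment is Fb major triad (Fb, Ab, Cb); Gb3 is not a chord tone.
It is approached by step up from Fb3 and left by step down to Fb3.
Step away and step back to the same note — a neighbor tone (upper neighbor).
The harmony at that moment is Bb diminished triad (Bb, Db, Fb); Eb3 is not a chord tone.
It is approached by step up from Db3 and left by step down to Db3.
Step away and step back to the same note — a neighbor tone (upper neighbor).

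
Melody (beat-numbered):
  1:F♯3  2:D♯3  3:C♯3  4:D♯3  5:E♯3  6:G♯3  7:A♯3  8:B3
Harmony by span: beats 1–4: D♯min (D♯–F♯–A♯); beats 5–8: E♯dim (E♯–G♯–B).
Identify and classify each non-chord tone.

C♯3 (beat 3) — neighbor tone; A♯3 (beat 7) — passing tone.

The harmony at that moment is D♯ minor triad (D♯, F♯, A♯); C♯3 is not a chord tone.
It is approached by step down from D♯3 and left by step up to D♯3.
Step away and step back to the same note — a neighbor tone (lower neighbor).
The harmony at that moment is E♯ diminished triad (E♯, G♯, B); A♯3 is not a chord tone.
It is approached by step up from G♯3 and left by step up to B3.
Step in, step out in the same direction — a passing tone.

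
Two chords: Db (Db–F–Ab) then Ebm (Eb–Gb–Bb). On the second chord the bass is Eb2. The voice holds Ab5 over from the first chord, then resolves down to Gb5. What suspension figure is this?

4–3 suspension.

At the second chord the bass is Eb2. The suspended Ab5 lies a fourth above the bass; after resolving down by step to Gb5, the interval above the bass becomes a third.
Suspension figures are named by those two intervals: 4–3.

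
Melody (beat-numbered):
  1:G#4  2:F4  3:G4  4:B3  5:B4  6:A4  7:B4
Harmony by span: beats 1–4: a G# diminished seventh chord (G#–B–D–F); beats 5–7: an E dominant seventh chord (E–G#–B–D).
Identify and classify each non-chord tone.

G4 (beat 3) — escape tone; A4 (beat 6) — neighbor tone.

The harmony at that moment is G# diminished seventh chord (G#, B, D, F); G4 is not a chord tone.
It is approached by step up from F4 and left by leap down to B3.
Step in, leap out — an escape tone.
The harmony at that moment is E dominant seventh chord (E, G#, B, D); A4 is not a chord tone.
It is approached by step down from B4 and left by step up to B4.
Step away and step back to the same note — a neighbor tone (lower neighbor).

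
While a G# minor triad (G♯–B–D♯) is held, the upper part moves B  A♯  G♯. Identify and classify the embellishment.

A♯ is a passing tone.

The harmony at that moment is G♯ minor triad (G♯, B, D♯); A♯ is not a chord tone.
It is approached by step down from B and left by step down to G♯.
Step in, step out in the same direction — a passing tone.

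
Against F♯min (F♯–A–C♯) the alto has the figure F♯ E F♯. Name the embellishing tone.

The harmony at that moment is F♯ minor triad (F♯, A, C♯); E is not a chord tone.
It is approached by step down from F♯ and left by step up to F♯.
Step away and step back to the same note — a neighbor tone (lower neighbor).

E is a neighbor tone.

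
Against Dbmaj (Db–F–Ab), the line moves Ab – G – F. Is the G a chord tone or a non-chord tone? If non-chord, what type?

Non-chord tone — a passing tone.

The harmony at that moment is Db major triad (Db, F, Ab); G is not a chord tone.
It is approached by step down from Ab and left by step down to F.
Step in, step out in the same direction — a passing tone.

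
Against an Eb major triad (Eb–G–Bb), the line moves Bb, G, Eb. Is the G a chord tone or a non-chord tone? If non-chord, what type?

Chord tone (the third of Eb major triad).

Eb major triad contains Eb, G, Bb; G is the third, so it is a chord tone.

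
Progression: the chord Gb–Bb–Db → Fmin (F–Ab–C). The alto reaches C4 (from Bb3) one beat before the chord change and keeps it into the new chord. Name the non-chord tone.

The harmony at that moment is Gb major triad (Gb, Bb, Db); C4 is not a chord tone.
It is approached by step up from Bb3 and then sustained as the same pitch into the next harmony.
Arriving early and becoming a chord tone when the harmony changes — an anticipation.

C4 is an anticipation.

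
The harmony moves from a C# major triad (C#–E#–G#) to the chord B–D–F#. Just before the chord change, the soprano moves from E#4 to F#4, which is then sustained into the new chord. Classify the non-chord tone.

F#4 is an anticipation.

The harmony at that moment is C# major triad (C#, E#, G#); F#4 is not a chord tone.
It is approached by step up from E#4 and then sustained as the same pitch into the next harmony.
Arriving early and becoming a chord tone when the harmony changes — an anticipation.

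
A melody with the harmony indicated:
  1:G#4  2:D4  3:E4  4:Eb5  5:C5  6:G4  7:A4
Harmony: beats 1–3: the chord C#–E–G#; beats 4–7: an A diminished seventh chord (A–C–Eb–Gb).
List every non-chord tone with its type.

D4 (beat 2) — appoggiatura; G4 (beat 6) — appoggiatura.

The harmony at that moment is C# minor triad (C#, E, G#); D4 is not a chord tone.
It is approached by leap down from G#4 and left by step up to E4.
Leap in, step out — an appoggiatura.
The harmony at that moment is A diminished seventh chord (A, C, Eb, Gb); G4 is not a chord tone.
It is approached by leap down from C5 and left by step up to A4.
Leap in, step out — an appoggiatura.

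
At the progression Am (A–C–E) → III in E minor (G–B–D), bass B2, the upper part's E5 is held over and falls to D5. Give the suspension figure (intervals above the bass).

4–3 suspension.

At the second chord the bass is B2. The suspended E5 lies a fourth above the bass; after resolving down by step to D5, the interval above the bass becomes a third.
Suspension figures are named by those two intervals: 4–3.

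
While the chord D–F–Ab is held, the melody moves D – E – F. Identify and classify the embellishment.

E is a passing tone.

The harmony at that moment is D diminished triad (D, F, Ab); E is not a chord tone.
It is approached by step up from D and left by step up to F.
Step in, step out in the same direction — a passing tone.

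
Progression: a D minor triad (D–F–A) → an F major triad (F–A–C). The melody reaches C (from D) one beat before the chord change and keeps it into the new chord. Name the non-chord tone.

C is an anticipation.

The harmony at that moment is D minor triad (D, F, A); C is not a chord tone.
It is approached by step down from D and then sustained as the same pitch into the next harmony.
Arriving early and becoming a chord tone when the harmony changes — an anticipation.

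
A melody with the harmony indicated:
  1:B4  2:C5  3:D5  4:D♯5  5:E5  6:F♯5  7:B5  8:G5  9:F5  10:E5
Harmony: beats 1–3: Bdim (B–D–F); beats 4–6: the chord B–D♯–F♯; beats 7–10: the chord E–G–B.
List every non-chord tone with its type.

The harmony at that moment is B diminished triad (B, D, F); C5 is not a chord tone.
It is approached by step up from B4 and left by step up to D5.
Step in, step out in the same direction — a passing tone.
The harmony at that moment is B major triad (B, D♯, F♯); E5 is not a chord tone.
It is approached by step up from D♯5 and left by step up to F♯5.
Step in, step out in the same direction — a passing tone.
The harmony at that moment is E minor triad (E, G, B); F5 is not a chord tone.
It is approached by step down from G5 and left by step down to E5.
Step in, step out in the same direction — a passing tone.

C5 (beat 2) — passing tone; E5 (beat 5) — passing tone; F5 (beat 9) — passing tone.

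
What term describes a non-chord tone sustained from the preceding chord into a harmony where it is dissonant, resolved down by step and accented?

Approach: by preparation — the pitch is first a chord tone, then held (tied or repeated) while the harmony changes under it. Departure: down by step. Metric position: strong.
A prepared dissonance that resolves downward by step — a suspension. (The same figure resolving upward would be a retardation.)

Suspension.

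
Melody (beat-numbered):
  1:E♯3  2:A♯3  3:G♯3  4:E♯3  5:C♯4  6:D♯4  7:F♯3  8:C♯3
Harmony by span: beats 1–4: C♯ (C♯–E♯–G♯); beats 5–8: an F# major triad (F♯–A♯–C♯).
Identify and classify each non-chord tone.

A♯3 (beat 2) — appoggiatura; D♯4 (beat 6) — escape tone.

The harmony at that moment is C♯ major triad (C♯, E♯, G♯); A♯3 is not a chord tone.
It is approached by leap up from E♯3 and left by step down to G♯3.
Leap in, step out — an appoggiatura.
The harmony at that moment is F♯ major triad (F♯, A♯, C♯); D♯4 is not a chord tone.
It is approached by step up from C♯4 and left by leap down to F♯3.
Step in, leap out — an escape tone.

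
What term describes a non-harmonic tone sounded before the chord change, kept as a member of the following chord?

Approach: ahead of the chord change (typically by step), so it is dissonant against the current harmony. Departure: none — the same pitch is restated or held and is a chord tone of the new harmony.
Dissonant first, consonant once the harmony catches up: the note simply arrives early — an anticipation. (The reverse timing, consonant first and dissonant after the change, would be a suspension or retardation.)

Anticipation.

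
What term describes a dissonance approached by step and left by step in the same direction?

Passing tone.

Approach: by step. Departure: by step, continuing in the same direction.
Stepwise on both sides with no change of direction means the note fills in the space between two different chord tones — a passing tone. (Had it turned back to its starting note it would be a neighbor tone instead.)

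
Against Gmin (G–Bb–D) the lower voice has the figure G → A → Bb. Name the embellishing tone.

The harmony at that moment is G minor triad (G, Bb, D); A is not a chord tone.
It is approached by step up from G and left by step up to Bb.
Step in, step out in the same direction — a passing tone.

A is a passing tone.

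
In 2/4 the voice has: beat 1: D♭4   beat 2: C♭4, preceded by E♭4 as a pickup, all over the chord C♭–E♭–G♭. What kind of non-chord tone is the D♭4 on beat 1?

Passing tone.

The harmony at that moment is C♭ major triad (C♭, E♭, G♭); D♭4 is not a chord tone.
It is approached by step down from E♭4 and left by step down to C♭4.
Step in, step out in the same direction — a passing tone.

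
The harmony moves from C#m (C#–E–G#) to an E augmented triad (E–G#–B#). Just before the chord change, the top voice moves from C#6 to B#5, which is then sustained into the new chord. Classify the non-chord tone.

The harmony at that moment is C# minor triad (C#, E, G#); B#5 is not a chord tone.
It is approached by step down from C#6 and then sustained as the same pitch into the next harmony.
Arriving early and becoming a chord tone when the harmony changes — an anticipation.

B#5 is an anticipation.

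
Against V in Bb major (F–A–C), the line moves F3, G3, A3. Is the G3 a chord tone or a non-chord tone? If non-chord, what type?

Non-chord tone — a passing tone.

The harmony at that moment is F major triad (F, A, C); G3 is not a chord tone.
It is approached by step up from F3 and left by step up to A3.
Step in, step out in the same direction — a passing tone.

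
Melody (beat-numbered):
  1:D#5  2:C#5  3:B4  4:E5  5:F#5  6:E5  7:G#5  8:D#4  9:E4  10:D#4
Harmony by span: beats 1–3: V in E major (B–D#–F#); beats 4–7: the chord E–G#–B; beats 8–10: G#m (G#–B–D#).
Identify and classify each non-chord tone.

The harmony at that moment is B major triad (B, D#, F#); C#5 is not a chord tone.
It is approached by step down from D#5 and left by step down to B4.
Step in, step out in the same direction — a passing tone.
The harmony at that moment is E major triad (E, G#, B); F#5 is not a chord tone.
It is approached by step up from E5 and left by step down to E5.
Step away and step back to the same note — a neighbor tone (upper neighbor).
The harmony at that moment is G# minor triad (G#, B, D#); E4 is not a chord tone.
It is approached by step up from D#4 and left by step down to D#4.
Step away and step back to the same note — a neighbor tone (upper neighbor).

C#5 (beat 2) — passing tone; F#5 (beat 5) — neighbor tone; E4 (beat 9) — neighbor tone.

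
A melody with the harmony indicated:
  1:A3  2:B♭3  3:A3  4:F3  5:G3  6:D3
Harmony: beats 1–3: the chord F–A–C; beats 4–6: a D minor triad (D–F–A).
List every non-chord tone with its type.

The harmony at that moment is F major triad (F, A, C); B♭3 is not a chord tone.
It is approached by step up from A3 and left by step down to A3.
Step away and step back to the same note — a neighbor tone (upper neighbor).
The harmony at that moment is D minor triad (D, F, A); G3 is not a chord tone.
It is approached by step up from F3 and left by leap down to D3.
Step in, leap out — an escape tone.

B♭3 (beat 2) — neighbor tone; G3 (beat 5) — escape tone.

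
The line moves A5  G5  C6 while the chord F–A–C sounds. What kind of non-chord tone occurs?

The harmony at that moment is F major triad (F, A, C); G5 is not a chord tone.
It is approached by step down from A5 and left by leap up to C6.
Step in, leap out — an escape tone.

G5 is an escape tone.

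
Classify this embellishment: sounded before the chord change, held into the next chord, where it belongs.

Anticipation.

Approach: ahead of the chord change (typically by step), so it is dissonant against the current harmony. Departure: none — the same pitch is restated or held and is a chord tone of the new harmony.
Dissonant first, consonant once the harmony catches up: the note simply arrives early — an anticipation. (The reverse timing, consonant first and dissonant after the change, would be a suspension or retardation.)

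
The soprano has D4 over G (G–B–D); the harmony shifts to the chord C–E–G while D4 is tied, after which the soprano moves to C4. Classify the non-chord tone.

D4 is a suspension.

The harmony at that moment is C major triad (C, E, G); D4 is not a chord tone.
It is held over (the same pitch as the preceding D4) and left by step down to C4.
Held over from the previous chord and resolving down by step — a suspension.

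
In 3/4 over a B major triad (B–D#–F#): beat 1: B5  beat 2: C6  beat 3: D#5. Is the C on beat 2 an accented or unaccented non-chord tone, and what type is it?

Unaccented escape tone.

The harmony at that moment is B major triad (B, D#, F#); C6 is not a chord tone.
It is approached by step up from B5 and left by leap down to D#5.
Step in, leap out — an escape tone.
It falls on a weak beat, so it is unaccented.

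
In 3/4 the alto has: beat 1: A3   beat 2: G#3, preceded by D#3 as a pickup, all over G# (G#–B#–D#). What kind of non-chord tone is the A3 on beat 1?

Appoggiatura.

The harmony at that moment is G# major triad (G#, B#, D#); A3 is not a chord tone.
It is approached by leap up from D#3 and left by step down to G#3.
Leap in, step out, metrically accented — an appoggiatura.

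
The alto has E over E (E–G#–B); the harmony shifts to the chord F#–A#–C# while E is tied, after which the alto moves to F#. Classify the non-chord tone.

E is a retardation.

The harmony at that moment is F# major triad (F#, A#, C#); E is not a chord tone.
It is held over (the same pitch as the preceding E) and left by step up to F#.
Held over from the previous chord and resolving up by step — a retardation.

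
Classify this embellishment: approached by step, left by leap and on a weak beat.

Approach: by step. Departure: by leap. Metric position: weak.
Step in, leap out, from a weak position — an escape tone (échappée). (It is the mirror image of the appoggiatura, which leaps in and steps out on a strong beat.)

Escape tone.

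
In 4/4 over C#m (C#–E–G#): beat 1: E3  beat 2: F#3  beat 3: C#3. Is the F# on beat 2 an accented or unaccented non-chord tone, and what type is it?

The harmony at that moment is C# minor triad (C#, E, G#); F#3 is not a chord tone.
It is approached by step up from E3 and left by leap down to C#3.
Step in, leap out — an escape tone.
It falls on a weak beat, so it is unaccented.

Unaccented escape tone.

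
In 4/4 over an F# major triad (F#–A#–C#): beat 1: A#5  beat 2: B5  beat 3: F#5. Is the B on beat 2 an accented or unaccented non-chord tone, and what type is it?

The harmony at that moment is F# major triad (F#, A#, C#); B5 is not a chord tone.
It is approached by step up from A#5 and left by leap down to F#5.
Step in, leap out — an escape tone.
It falls on a weak beat, so it is unaccented.

Unaccented escape tone.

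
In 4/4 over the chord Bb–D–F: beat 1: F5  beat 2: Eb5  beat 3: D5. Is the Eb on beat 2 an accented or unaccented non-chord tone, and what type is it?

Unaccented passing tone.

The harmony at that moment is Bb major triad (Bb, D, F); Eb5 is not a chord tone.
It is approached by step down from F5 and left by step down to D5.
Step in, step out in the same direction — a passing tone.
It falls on a weak beat, so it is unaccented.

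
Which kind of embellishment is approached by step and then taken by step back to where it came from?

Approach: by step. Departure: by step in the opposite direction, back to the starting pitch.
Stepwise on both sides but reversing to return to the same chord tone — a neighbor tone. (Had it continued onward in the same direction it would be a passing tone instead.)

Neighbor tone.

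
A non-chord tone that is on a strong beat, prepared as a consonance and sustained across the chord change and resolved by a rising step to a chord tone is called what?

Approach: by preparation — the pitch is first a chord tone, then held (tied or repeated) while the harmony changes under it. Departure: up by step. Metric position: strong.
A prepared dissonance that resolves upward by step — a retardation. (The same figure resolving downward would be a suspension.)

Retardation.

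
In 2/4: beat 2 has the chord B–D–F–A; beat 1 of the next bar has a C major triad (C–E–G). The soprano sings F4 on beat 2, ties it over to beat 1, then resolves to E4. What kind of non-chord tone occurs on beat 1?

Suspension.

The harmony at that moment is C major triad (C, E, G); F4 is not a chord tone.
It is held over (the same pitch as the preceding F4) and left by step down to E4.
Held over from the previous chord and resolving down by step — a suspension.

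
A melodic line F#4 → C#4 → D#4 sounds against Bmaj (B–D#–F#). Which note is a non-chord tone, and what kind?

C#4 is an appoggiatura.

The harmony at that moment is B major triad (B, D#, F#); C#4 is not a chord tone.
It is approached by leap down from F#4 and left by step up to D#4.
Leap in, step out — an appoggiatura.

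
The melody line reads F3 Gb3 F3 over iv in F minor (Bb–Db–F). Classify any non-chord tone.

The harmony at that moment is Bb minor triad (Bb, Db, F); Gb3 is not a chord tone.
It is approached by step up from F3 and left by step down to F3.
Step away and step back to the same note — a neighbor tone (upper neighbor).

Gb3 is a neighbor tone.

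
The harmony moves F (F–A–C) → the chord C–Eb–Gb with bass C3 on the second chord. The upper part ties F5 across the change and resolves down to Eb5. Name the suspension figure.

At the second chord the bass is C3. The suspended F5 lies a fourth above the bass; after resolving down by step to Eb5, the interval above the bass becomes a third.
Suspension figures are named by those two intervals: 4–3.

4–3 suspension.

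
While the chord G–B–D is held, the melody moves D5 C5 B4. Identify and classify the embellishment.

The harmony at that moment is G major triad (G, B, D); C5 is not a chord tone.
It is approached by step down from D5 and left by step down to B4.
Step in, step out in the same direction — a passing tone.

C5 is a passing tone.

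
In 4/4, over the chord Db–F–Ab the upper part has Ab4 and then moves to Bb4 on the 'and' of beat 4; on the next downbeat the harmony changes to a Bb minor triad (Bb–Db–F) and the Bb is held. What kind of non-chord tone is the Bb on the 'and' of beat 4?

Anticipation.

The harmony at that moment is Db major triad (Db, F, Ab); Bb4 is not a chord tone.
It is approached by step up from Ab4 and then sustained as the same pitch into the next harmony.
Arriving early and becoming a chord tone when the harmony changes — an anticipation.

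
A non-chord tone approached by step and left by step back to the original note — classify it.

Neighbor tone.

Approach: by step. Departure: by step in the opposite direction, back to the starting pitch.
Stepwise on both sides but reversing to return to the same chord tone — a neighbor tone. (Had it continued onward in the same direction it would be a passing tone instead.)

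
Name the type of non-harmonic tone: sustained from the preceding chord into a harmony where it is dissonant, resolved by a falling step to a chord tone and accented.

Approach: by preparation — the pitch is first a chord tone, then held (tied or repeated) while the harmony changes under it. Departure: down by step. Metric position: strong.
A prepared dissonance that resolves downward by step — a suspension. (The same figure resolving upward would be a retardation.)

Suspension.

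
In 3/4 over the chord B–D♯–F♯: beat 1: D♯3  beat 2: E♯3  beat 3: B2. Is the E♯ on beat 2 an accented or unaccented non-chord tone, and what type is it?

The harmony at that moment is B major triad (B, D♯, F♯); E♯3 is not a chord tone.
It is approached by step up from D♯3 and left by leap down to B2.
Step in, leap out — an escape tone.
It falls on a weak beat, so it is unaccented.

Unaccented escape tone.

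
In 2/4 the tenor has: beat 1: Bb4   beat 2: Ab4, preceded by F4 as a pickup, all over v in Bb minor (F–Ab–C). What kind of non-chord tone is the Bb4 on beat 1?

The harmony at that moment is F minor triad (F, Ab, C); Bb4 is not a chord tone.
It is approached by leap up from F4 and left by step down to Ab4.
Leap in, step out, metrically accented — an appoggiatura.

Appoggiatura.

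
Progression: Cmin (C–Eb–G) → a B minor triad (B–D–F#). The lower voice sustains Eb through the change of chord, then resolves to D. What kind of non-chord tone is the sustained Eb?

The harmony at that moment is B minor triad (B, D, F#); Eb is not a chord tone.
It is held over (the same pitch as the preceding Eb) and left by step down to D.
Held over from the previous chord and resolving down by step — a suspension.

Eb is a suspension.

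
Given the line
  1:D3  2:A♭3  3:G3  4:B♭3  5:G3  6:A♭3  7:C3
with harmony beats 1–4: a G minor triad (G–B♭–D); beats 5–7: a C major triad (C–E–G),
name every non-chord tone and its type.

A♭3 (beat 2) — appoggiatura; A♭3 (beat 6) — escape tone.

The harmony at that moment is G minor triad (G, B♭, D); A♭3 is not a chord tone.
It is approached by leap up from D3 and left by step down to G3.
Leap in, step out — an appoggiatura.
The harmony at that moment is C major triad (C, E, G); A♭3 is not a chord tone.
It is approached by step up from G3 and left by leap down to C3.
Step in, leap out — an escape tone.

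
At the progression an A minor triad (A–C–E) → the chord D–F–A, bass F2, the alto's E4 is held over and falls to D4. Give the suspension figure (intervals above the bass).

7–6 suspension.

At the second chord the bass is F2. The suspended E4 lies a seventh above the bass; after resolving down by step to D4, the interval above the bass becomes a sixth.
Suspension figures are named by those two intervals: 7–6.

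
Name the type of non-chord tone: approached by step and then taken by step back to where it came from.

Neighbor tone.

Approach: by step. Departure: by step in the opposite direction, back to the starting pitch.
Stepwise on both sides but reversing to return to the same chord tone — a neighbor tone. (Had it continued onward in the same direction it would be a passing tone instead.)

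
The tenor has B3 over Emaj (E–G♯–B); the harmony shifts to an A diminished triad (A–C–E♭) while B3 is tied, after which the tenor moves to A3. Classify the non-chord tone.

B3 is a suspension.

The harmony at that moment is A diminished triad (A, C, E♭); B3 is not a chord tone.
It is held over (the same pitch as the preceding B3) and left by step down to A3.
Held over from the previous chord and resolving down by step — a suspension.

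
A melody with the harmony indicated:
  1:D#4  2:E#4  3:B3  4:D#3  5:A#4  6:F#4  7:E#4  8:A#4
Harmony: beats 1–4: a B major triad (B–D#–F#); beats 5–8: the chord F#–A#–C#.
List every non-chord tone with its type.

The harmony at that moment is B major triad (B, D#, F#); E#4 is not a chord tone.
It is approached by step up from D#4 and left by leap down to B3.
Step in, leap out — an escape tone.
The harmony at that moment is F# major triad (F#, A#, C#); E#4 is not a chord tone.
It is approached by step down from F#4 and left by leap up to A#4.
Step in, leap out — an escape tone.

E#4 (beat 2) — escape tone; E#4 (beat 7) — escape tone.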